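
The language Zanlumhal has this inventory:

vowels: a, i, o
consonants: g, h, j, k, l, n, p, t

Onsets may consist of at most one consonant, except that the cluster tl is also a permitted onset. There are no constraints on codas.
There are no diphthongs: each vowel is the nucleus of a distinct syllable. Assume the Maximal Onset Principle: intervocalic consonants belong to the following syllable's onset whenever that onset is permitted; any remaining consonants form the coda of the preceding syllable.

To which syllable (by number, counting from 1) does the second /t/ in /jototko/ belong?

2

The vowels are o, o, o — 3 nuclei, so 3 syllables.
σ1/σ2 boundary: /t/ → onset of the next syllable (single consonants are always licit onsets).
σ2/σ3 boundary: /tk/ splits as /t/ + /k/ (/k/ is the longest suffix that is a licit onset).
Putting it together: jo.tot.ko.
The second /t/ is in the coda of syllable 2 (/tot/).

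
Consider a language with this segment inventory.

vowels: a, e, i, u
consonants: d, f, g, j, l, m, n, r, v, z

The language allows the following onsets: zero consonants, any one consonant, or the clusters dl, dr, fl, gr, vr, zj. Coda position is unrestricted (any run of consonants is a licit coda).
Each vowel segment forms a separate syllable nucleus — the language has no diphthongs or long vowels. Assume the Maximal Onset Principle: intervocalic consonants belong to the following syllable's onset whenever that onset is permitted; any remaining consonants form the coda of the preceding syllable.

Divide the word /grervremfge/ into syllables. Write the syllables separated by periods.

Nuclei (vowels): e, e, e → 3 syllables.
σ1/σ2 boundary: /rvr/ — longest licit onset from the right is /vr/, leaving /r/ as coda.
σ2/σ3 boundary: /mfg/ — longest licit onset from the right is /g/, leaving /mf/ as coda.

grer.vremf.ge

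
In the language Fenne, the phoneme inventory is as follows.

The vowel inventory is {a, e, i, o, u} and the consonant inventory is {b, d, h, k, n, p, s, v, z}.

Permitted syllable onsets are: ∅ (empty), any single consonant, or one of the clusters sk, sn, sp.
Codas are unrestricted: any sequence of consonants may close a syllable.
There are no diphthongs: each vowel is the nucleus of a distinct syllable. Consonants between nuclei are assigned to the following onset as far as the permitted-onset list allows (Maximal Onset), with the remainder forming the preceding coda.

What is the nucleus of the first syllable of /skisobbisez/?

i

Vowels present: i, o, i, e; each is a nucleus, giving 4 syllables.
The first nucleus (vowel 1 from the left) is /i/.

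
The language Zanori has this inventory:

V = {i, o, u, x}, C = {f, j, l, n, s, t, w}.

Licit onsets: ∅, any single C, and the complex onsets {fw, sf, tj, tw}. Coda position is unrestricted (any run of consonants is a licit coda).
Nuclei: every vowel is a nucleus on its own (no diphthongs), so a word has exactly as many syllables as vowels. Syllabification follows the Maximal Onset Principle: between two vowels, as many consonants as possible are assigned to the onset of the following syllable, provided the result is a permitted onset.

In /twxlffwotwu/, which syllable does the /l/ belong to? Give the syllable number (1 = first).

1

Nuclei (vowels): x, o, u → 3 syllables.
/x…o/ gap (V1→V2): /lffw/ — longest licit onset from the right is /fw/, leaving /lf/ as coda.
/o…u/ gap (V2→V3): cluster /tw/ — /tw/ is itself a permitted onset, so the whole cluster goes right; preceding coda = ∅.
Syllabification: twxlf.fwo.twu.
The /l/ is in the coda of syllable 1 (/twxlf/).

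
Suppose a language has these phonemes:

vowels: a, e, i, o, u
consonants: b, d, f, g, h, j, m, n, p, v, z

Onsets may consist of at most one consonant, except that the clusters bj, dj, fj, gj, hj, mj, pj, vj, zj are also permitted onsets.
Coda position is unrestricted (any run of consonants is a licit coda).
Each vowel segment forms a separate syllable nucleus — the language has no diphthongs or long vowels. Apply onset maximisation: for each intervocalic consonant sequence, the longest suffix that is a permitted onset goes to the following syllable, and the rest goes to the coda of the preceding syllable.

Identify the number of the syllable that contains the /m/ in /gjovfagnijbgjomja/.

5

Nuclei (vowels): o, a, i, o, a → 5 syllables.
/o…a/ gap (V1→V2): cluster /vf/ — the longest permitted-onset suffix is /f/; onset = /f/, preceding coda = /v/.
/a…i/ gap (V2→V3): cluster /gn/ — the longest permitted-onset suffix is /n/; onset = /n/, preceding coda = /g/.
/i…o/ gap (V3→V4): /jbgj/; trying suffixes from longest down, /gj/ is the first permitted one, so coda /jb/ | onset /gj/.
/o…a/ gap (V4→V5): /mj/ — entire cluster is a permitted onset → onset /mj/, coda ∅.
Syllabification: gjov.fag.nijb.gjo.mja.
The /m/ is in the onset of syllable 5 (/mja/).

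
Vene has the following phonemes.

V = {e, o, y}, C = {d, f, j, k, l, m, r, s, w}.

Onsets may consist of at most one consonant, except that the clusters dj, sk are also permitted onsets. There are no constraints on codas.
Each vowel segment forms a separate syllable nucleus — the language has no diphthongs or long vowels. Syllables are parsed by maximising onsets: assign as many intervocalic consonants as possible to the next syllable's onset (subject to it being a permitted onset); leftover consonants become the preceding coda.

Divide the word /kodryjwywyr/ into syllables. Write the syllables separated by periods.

kod.ryj.wy.wyr

The vowels are o, y, y, y — 4 nuclei, so 4 syllables.
σ1/σ2 boundary: /dr/ — longest licit onset from the right is /r/, leaving /d/ as coda.
σ2/σ3 boundary: /jw/; trying suffixes from longest down, /w/ is the first permitted one, so coda /j/ | onset /w/.
σ3/σ4 boundary: just /w/ — single C goes to the following onset.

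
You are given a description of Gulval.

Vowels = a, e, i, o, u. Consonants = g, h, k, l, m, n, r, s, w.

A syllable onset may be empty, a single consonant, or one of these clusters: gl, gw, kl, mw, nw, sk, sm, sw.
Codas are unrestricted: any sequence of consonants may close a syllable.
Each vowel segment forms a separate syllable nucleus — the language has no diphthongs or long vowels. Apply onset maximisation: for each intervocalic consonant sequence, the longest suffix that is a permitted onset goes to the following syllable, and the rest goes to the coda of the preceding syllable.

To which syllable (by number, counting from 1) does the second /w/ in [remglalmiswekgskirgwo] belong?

6

Vowels present: e, a, i, e, i, o; each is a nucleus, giving 6 syllables.
σ1/σ2 boundary: /mgl/; trying suffixes from longest down, /gl/ is the first permitted one, so coda /m/ | onset /gl/.
σ2/σ3 boundary: /lm/ — longest licit onset from the right is /m/, leaving /l/ as coda.
σ3/σ4 boundary: /sw/ is a licit onset in full, so it all attaches to the next syllable.
σ4/σ5 boundary: cluster /kgsk/ — the longest permitted-onset suffix is /sk/; onset = /sk/, preceding coda = /kg/.
σ5/σ6 boundary: /rgw/; trying suffixes from longest down, /gw/ is the first permitted one, so coda /r/ | onset /gw/.
So the parse is rem.glal.mi.swekg.skir.gwo.
The second /w/ is in the onset of syllable 6 (/gwo/).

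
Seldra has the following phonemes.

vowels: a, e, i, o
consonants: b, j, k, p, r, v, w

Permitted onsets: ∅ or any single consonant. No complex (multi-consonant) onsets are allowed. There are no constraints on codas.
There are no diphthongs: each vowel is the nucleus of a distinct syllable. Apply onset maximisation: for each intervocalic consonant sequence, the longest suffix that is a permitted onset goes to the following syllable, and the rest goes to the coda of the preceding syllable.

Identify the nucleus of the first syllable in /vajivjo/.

a

Vowels present: a, i, o; each is a nucleus, giving 3 syllables.
The first nucleus (vowel 1 from the left) is /a/.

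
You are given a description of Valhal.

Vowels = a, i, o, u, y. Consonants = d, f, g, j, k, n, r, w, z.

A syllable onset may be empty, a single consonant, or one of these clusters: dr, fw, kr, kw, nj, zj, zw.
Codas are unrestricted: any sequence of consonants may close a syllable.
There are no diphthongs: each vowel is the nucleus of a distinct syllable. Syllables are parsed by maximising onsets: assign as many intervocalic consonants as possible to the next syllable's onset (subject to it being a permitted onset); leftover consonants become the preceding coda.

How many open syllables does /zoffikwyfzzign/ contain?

The vowels are o, i, y, i — 4 nuclei, so 4 syllables.
Between /o/ (V1) and /i/ (V2): /ff/ — longest licit onset from the right is /f/, leaving /f/ as coda.
Between /i/ (V2) and /y/ (V3): /kw/ — entire cluster is a permitted onset → onset /kw/, coda ∅.
Between /y/ (V3) and /i/ (V4): /fzz/ — longest licit onset from the right is /z/, leaving /fz/ as coda.
So the parse is zof.fi.kwyfz.zign.
Classifying each syllable: /zof/ (closed), /fi/ (open), /kwyfz/ (closed), /zign/ (closed).
Open syllables: 1.

1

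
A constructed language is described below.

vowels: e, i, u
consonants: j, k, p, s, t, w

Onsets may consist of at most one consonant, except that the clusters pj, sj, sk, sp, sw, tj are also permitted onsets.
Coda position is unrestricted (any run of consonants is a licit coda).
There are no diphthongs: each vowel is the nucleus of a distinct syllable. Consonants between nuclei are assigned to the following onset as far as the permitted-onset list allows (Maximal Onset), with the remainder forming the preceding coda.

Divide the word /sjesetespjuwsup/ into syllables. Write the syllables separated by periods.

sje.se.tes.pjuw.sup

Vowels present: e, e, e, u, u; each is a nucleus, giving 5 syllables.
V1 /e/ – V2 /e/: /s/ is a single consonant, so it becomes the next onset.
V2 /e/ – V3 /e/: just /t/ — single C goes to the following onset.
V3 /e/ – V4 /u/: cluster /spj/ — the longest permitted-onset suffix is /pj/; onset = /pj/, preceding coda = /s/.
V4 /u/ – V5 /u/: cluster /ws/ — the longest permitted-onset suffix is /s/; onset = /s/, preceding coda = /w/.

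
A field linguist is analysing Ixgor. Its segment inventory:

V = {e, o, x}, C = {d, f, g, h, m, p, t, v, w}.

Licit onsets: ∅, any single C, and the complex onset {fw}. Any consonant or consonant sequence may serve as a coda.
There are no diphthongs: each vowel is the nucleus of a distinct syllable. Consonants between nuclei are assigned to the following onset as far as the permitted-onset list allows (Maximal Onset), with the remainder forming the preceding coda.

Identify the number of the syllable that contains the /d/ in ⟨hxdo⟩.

2

Vowels present: x, o; each is a nucleus, giving 2 syllables.
σ1/σ2 boundary: just /d/ — single C goes to the following onset.
So the parse is hx.do.
The /d/ is in the onset of syllable 2 (/do/).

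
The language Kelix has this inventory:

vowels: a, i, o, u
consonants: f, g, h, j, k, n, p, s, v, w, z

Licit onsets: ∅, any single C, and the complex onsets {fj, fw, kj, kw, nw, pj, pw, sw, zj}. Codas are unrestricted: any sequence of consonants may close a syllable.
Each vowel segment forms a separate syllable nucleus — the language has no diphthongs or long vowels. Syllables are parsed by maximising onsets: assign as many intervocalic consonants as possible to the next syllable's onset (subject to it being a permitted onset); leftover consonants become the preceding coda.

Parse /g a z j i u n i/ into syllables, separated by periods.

The vowels are a, i, u, i — 4 nuclei, so 4 syllables.
V1 /a/ – V2 /i/: cluster /zj/ — /zj/ is itself a permitted onset, so the whole cluster goes right; preceding coda = ∅.
V2 /i/ – V3 /u/: nothing intervenes; syllable break is V.V.
V3 /u/ – V4 /i/: /n/ → onset of the next syllable (single consonants are always licit onsets).

ga.zji.u.ni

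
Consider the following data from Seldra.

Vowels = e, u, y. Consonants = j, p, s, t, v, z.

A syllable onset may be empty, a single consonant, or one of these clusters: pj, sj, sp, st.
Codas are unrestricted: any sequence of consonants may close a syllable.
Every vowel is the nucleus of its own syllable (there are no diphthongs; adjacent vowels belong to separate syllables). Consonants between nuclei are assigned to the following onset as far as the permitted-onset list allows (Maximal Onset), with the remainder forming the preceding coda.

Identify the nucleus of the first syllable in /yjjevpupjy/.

Nuclei (vowels): y, e, u, y → 4 syllables.
The first nucleus (vowel 1 from the left) is /y/.

y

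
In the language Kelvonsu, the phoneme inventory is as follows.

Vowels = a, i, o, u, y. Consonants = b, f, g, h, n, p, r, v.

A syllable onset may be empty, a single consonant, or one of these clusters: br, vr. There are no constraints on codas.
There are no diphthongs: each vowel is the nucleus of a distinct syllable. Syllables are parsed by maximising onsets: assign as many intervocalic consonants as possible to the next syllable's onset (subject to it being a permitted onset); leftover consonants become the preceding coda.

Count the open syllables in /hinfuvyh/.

Nuclei (vowels): i, u, y → 3 syllables.
/i…u/ gap (V1→V2): /nf/ — longest licit onset from the right is /f/, leaving /n/ as coda.
/u…y/ gap (V2→V3): /v/ is a single consonant, so it becomes the next onset.
So the parse is hin.fu.vyh.
Classifying each syllable: /hin/ (closed), /fu/ (open), /vyh/ (closed).
Open syllables: 1.

1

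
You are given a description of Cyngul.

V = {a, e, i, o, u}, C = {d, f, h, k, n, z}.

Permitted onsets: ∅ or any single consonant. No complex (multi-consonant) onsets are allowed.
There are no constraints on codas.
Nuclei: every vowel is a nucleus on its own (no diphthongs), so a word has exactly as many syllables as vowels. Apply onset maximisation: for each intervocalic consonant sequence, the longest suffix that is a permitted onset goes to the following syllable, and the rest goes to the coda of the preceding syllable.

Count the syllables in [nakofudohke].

5

Nuclei (vowels): a, o, u, o, e → 5 syllables.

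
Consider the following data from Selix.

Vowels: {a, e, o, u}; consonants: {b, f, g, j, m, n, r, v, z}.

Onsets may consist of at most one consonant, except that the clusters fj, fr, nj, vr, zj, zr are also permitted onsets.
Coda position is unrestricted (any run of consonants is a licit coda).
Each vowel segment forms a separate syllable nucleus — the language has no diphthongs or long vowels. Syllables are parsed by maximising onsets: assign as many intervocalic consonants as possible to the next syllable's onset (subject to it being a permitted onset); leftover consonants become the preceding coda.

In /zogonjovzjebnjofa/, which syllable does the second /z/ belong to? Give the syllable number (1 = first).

4

Nuclei (vowels): o, o, o, e, o, a → 6 syllables.
V1 /o/ – V2 /o/: /g/ is a single consonant, so it becomes the next onset.
V2 /o/ – V3 /o/: cluster /nj/ — /nj/ is itself a permitted onset, so the whole cluster goes right; preceding coda = ∅.
V3 /o/ – V4 /e/: /vzj/; trying suffixes from longest down, /zj/ is the first permitted one, so coda /v/ | onset /zj/.
V4 /e/ – V5 /o/: /bnj/ — longest licit onset from the right is /nj/, leaving /b/ as coda.
V5 /o/ – V6 /a/: just /f/ — single C goes to the following onset.
Result: zo.go.njov.zjeb.njo.fa.
The second /z/ is in the onset of syllable 4 (/zjeb/).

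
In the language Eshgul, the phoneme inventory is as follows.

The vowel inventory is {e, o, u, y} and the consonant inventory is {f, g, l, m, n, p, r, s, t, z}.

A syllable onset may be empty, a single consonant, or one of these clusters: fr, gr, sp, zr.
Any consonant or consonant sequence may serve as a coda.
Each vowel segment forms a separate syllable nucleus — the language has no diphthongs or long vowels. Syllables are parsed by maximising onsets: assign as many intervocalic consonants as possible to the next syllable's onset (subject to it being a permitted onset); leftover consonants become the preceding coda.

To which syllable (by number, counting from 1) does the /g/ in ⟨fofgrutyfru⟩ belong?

2

The vowels are o, u, y, u — 4 nuclei, so 4 syllables.
V1 /o/ – V2 /u/: cluster /fgr/ — the longest permitted-onset suffix is /gr/; onset = /gr/, preceding coda = /f/.
V2 /u/ – V3 /y/: just /t/ — single C goes to the following onset.
V3 /y/ – V4 /u/: /fr/ is a licit onset in full, so it all attaches to the next syllable.
Result: fof.gru.ty.fru.
The /g/ is in the onset of syllable 2 (/gru/).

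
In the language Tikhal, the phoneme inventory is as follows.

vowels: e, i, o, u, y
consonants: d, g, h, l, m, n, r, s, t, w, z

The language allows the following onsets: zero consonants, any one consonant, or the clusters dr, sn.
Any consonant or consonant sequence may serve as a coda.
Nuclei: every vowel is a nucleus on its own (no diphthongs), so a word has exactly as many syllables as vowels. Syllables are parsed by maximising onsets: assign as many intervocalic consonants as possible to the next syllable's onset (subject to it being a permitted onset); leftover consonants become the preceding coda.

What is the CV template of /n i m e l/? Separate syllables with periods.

CV.CVC

Nuclei (vowels): i, e → 2 syllables.
Between /i/ (V1) and /e/ (V2): just /m/ — single C goes to the following onset.
Result: ni.mel.
Mapping each syllable to C/V: /ni/ → CV, /mel/ → CVC.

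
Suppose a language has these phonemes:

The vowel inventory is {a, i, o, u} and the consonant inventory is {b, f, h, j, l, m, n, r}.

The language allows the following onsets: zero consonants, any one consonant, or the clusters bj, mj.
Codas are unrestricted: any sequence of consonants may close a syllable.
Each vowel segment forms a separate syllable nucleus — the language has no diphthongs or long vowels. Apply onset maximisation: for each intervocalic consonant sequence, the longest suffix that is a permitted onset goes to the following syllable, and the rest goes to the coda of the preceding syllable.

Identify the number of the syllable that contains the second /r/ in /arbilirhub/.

The vowels are a, i, i, u — 4 nuclei, so 4 syllables.
V1 /a/ – V2 /i/: /rb/; trying suffixes from longest down, /b/ is the first permitted one, so coda /r/ | onset /b/.
V2 /i/ – V3 /i/: /l/ is a single consonant, so it becomes the next onset.
V3 /i/ – V4 /u/: /rh/ splits as /r/ + /h/ (/h/ is the longest suffix that is a licit onset).
So the parse is ar.bi.lir.hub.
The second /r/ is in the coda of syllable 3 (/lir/).

3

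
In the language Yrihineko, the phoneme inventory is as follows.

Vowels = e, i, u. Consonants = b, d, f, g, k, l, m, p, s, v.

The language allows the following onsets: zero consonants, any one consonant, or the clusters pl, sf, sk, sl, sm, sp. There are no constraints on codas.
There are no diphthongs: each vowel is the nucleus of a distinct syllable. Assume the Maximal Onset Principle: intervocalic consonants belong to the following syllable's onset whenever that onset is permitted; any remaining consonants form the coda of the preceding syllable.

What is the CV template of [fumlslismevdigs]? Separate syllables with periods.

The vowels are u, i, e, i — 4 nuclei, so 4 syllables.
V1 /u/ – V2 /i/: cluster /mlsl/ — the longest permitted-onset suffix is /sl/; onset = /sl/, preceding coda = /ml/.
V2 /i/ – V3 /e/: cluster /sm/ — /sm/ is itself a permitted onset, so the whole cluster goes right; preceding coda = ∅.
V3 /e/ – V4 /i/: /vd/; trying suffixes from longest down, /d/ is the first permitted one, so coda /v/ | onset /d/.
Result: fuml.sli.smev.digs.
Mapping each syllable to C/V: /fuml/ → CVCC, /sli/ → CCV, /smev/ → CCVC, /digs/ → CVCC.

CVCC.CCV.CCVC.CVCC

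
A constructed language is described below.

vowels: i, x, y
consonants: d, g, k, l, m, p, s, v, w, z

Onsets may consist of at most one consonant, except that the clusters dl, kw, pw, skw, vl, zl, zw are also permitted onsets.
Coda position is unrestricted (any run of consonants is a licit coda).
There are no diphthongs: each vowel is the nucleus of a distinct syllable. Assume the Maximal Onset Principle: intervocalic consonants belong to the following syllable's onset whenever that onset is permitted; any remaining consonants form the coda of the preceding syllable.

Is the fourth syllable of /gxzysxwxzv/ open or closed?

closed

The vowels are x, y, x, x — 4 nuclei, so 4 syllables.
σ1/σ2 boundary: /z/ → onset of the next syllable (single consonants are always licit onsets).
σ2/σ3 boundary: /s/ → onset of the next syllable (single consonants are always licit onsets).
σ3/σ4 boundary: just /w/ — single C goes to the following onset.
Putting it together: gx.zy.sx.wxzv.
Syllable 4 is /wxzv/ with coda /zv/, so it is closed.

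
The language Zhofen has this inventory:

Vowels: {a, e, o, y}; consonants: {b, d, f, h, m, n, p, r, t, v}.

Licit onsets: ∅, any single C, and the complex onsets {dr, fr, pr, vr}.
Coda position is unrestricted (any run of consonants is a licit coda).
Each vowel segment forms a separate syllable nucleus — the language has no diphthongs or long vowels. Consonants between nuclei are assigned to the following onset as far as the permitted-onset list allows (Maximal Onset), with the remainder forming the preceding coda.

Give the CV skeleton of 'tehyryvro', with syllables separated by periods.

CV.CV.CV.CCV

Nuclei (vowels): e, y, y, o → 4 syllables.
/e…y/ gap (V1→V2): /h/ is a single consonant, so it becomes the next onset.
/y…y/ gap (V2→V3): just /r/ — single C goes to the following onset.
/y…o/ gap (V3→V4): cluster /vr/ — /vr/ is itself a permitted onset, so the whole cluster goes right; preceding coda = ∅.
Putting it together: te.hy.ry.vro.
Mapping each syllable to C/V: /te/ → CV, /hy/ → CV, /ry/ → CV, /vro/ → CCV.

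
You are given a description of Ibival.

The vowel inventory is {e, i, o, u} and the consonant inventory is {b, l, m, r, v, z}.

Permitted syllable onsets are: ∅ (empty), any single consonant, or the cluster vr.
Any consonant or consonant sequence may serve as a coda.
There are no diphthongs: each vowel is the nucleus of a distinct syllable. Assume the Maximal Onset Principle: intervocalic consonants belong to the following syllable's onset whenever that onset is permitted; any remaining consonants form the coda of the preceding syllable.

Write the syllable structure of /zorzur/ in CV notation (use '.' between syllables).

CVC.CVC

Vowels present: o, u; each is a nucleus, giving 2 syllables.
Between /o/ (V1) and /u/ (V2): /rz/; trying suffixes from longest down, /z/ is the first permitted one, so coda /r/ | onset /z/.
Syllabification: zor.zur.
Mapping each syllable to C/V: /zor/ → CVC, /zur/ → CVC.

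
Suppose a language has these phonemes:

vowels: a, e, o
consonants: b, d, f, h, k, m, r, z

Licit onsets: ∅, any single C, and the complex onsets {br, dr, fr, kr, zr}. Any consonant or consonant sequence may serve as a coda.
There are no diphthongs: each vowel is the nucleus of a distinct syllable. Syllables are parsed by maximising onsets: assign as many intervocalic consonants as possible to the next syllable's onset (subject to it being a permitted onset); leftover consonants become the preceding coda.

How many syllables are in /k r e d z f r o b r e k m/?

3

The vowels are e, o, e — 3 nuclei, so 3 syllables.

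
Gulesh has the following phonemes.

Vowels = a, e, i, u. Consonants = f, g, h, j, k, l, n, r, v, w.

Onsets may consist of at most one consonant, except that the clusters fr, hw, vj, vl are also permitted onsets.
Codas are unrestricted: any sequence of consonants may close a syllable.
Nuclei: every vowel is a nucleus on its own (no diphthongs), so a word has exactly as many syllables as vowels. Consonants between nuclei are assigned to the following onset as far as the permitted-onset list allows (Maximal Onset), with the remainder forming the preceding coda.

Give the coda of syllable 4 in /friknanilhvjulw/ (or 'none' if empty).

Vowels present: i, a, i, u; each is a nucleus, giving 4 syllables.
Between /i/ (V1) and /a/ (V2): /kn/ splits as /k/ + /n/ (/n/ is the longest suffix that is a licit onset).
Between /a/ (V2) and /i/ (V3): /n/ → onset of the next syllable (single consonants are always licit onsets).
Between /i/ (V3) and /u/ (V4): /lhvj/ — longest licit onset from the right is /vj/, leaving /lh/ as coda.
Syllabification: frik.na.nilh.vjulw.
Syllable 4 is /vjulw/: onset /vj/, nucleus /u/, coda /lw/.

lw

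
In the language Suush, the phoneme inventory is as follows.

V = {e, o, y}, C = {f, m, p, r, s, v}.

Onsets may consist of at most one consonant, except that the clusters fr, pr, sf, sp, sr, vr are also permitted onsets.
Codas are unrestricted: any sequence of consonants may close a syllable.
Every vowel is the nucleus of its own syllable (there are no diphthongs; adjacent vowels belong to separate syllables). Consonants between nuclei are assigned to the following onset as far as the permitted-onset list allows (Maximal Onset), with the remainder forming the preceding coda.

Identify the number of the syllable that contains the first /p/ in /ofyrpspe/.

2

The vowels are o, y, e — 3 nuclei, so 3 syllables.
V1 /o/ – V2 /y/: just /f/ — single C goes to the following onset.
V2 /y/ – V3 /e/: /rpsp/ splits as /rp/ + /sp/ (/sp/ is the longest suffix that is a licit onset).
Putting it together: o.fyrp.spe.
The first /p/ is in the coda of syllable 2 (/fyrp/).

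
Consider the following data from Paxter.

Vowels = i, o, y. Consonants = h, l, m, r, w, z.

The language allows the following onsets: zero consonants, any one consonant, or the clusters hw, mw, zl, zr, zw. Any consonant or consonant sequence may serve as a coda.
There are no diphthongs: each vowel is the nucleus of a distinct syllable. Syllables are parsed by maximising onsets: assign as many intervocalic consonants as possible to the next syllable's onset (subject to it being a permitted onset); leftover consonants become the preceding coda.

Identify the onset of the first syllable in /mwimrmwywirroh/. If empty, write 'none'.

The vowels are i, y, i, o — 4 nuclei, so 4 syllables.
/i…y/ gap (V1→V2): /mrmw/ splits as /mr/ + /mw/ (/mw/ is the longest suffix that is a licit onset).
/y…i/ gap (V2→V3): just /w/ — single C goes to the following onset.
/i…o/ gap (V3→V4): cluster /rr/ — the longest permitted-onset suffix is /r/; onset = /r/, preceding coda = /r/.
Putting it together: mwimr.mwy.wir.roh.
Syllable 1 is /mwimr/: onset /mw/, nucleus /i/, coda /mr/.

mw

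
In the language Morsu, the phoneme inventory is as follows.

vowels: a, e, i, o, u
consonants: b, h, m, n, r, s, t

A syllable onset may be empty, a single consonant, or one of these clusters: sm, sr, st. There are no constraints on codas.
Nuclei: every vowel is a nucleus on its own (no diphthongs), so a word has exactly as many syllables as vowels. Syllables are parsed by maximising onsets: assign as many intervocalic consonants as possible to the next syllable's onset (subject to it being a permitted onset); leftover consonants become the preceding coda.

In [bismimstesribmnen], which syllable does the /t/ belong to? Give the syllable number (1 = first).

3

Nuclei (vowels): i, i, e, i, e → 5 syllables.
Between /i/ (V1) and /i/ (V2): cluster /sm/ — /sm/ is itself a permitted onset, so the whole cluster goes right; preceding coda = ∅.
Between /i/ (V2) and /e/ (V3): /mst/; trying suffixes from longest down, /st/ is the first permitted one, so coda /m/ | onset /st/.
Between /e/ (V3) and /i/ (V4): /sr/ — entire cluster is a permitted onset → onset /sr/, coda ∅.
Between /i/ (V4) and /e/ (V5): /bmn/ — longest licit onset from the right is /n/, leaving /bm/ as coda.
So the parse is bi.smim.ste.sribm.nen.
The /t/ is in the onset of syllable 3 (/ste/).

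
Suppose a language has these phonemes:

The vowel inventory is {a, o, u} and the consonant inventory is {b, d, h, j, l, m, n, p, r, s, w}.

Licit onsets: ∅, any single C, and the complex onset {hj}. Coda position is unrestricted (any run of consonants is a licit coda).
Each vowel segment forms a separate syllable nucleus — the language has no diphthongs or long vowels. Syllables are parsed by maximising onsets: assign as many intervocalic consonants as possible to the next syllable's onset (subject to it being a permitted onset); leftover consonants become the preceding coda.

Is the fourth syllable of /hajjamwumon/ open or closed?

The vowels are a, a, u, o — 4 nuclei, so 4 syllables.
σ1/σ2 boundary: cluster /jj/ — the longest permitted-onset suffix is /j/; onset = /j/, preceding coda = /j/.
σ2/σ3 boundary: /mw/; trying suffixes from longest down, /w/ is the first permitted one, so coda /m/ | onset /w/.
σ3/σ4 boundary: just /m/ — single C goes to the following onset.
So the parse is haj.jam.wu.mon.
Syllable 4 is /mon/ with coda /n/, so it is closed.

closed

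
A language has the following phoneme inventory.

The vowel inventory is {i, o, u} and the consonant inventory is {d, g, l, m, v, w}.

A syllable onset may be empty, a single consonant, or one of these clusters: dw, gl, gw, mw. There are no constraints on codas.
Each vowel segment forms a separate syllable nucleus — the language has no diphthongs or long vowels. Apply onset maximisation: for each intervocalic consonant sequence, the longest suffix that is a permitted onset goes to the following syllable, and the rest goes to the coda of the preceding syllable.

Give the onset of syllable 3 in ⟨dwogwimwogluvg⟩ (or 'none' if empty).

mw

Nuclei (vowels): o, i, o, u → 4 syllables.
σ1/σ2 boundary: cluster /gw/ — /gw/ is itself a permitted onset, so the whole cluster goes right; preceding coda = ∅.
σ2/σ3 boundary: /mw/ — entire cluster is a permitted onset → onset /mw/, coda ∅.
σ3/σ4 boundary: cluster /gl/ — /gl/ is itself a permitted onset, so the whole cluster goes right; preceding coda = ∅.
Result: dwo.gwi.mwo.gluvg.
Syllable 3 is /mwo/: onset /mw/, nucleus /o/, coda ∅.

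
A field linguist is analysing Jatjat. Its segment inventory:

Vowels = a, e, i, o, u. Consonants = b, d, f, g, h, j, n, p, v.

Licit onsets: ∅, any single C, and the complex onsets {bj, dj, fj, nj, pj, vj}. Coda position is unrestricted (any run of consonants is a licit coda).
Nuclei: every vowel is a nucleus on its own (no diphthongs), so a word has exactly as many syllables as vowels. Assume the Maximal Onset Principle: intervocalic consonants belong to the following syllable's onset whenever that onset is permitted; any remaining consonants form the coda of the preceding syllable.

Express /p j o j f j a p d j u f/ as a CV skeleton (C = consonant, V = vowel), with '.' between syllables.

Nuclei (vowels): o, a, u → 3 syllables.
σ1/σ2 boundary: /jfj/ — longest licit onset from the right is /fj/, leaving /j/ as coda.
σ2/σ3 boundary: /pdj/ — longest licit onset from the right is /dj/, leaving /p/ as coda.
So the parse is pjoj.fjap.djuf.
Mapping each syllable to C/V: /pjoj/ → CCVC, /fjap/ → CCVC, /djuf/ → CCVC.

CCVC.CCVC.CCVC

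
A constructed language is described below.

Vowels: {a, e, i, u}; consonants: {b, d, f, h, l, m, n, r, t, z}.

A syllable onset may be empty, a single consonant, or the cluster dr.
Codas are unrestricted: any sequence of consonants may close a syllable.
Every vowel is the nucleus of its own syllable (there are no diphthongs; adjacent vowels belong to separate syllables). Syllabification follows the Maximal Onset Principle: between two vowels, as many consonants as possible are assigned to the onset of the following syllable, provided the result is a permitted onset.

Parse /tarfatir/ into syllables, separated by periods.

tar.fa.tir

Vowels present: a, a, i; each is a nucleus, giving 3 syllables.
V1 /a/ – V2 /a/: cluster /rf/ — the longest permitted-onset suffix is /f/; onset = /f/, preceding coda = /r/.
V2 /a/ – V3 /i/: /t/ is a single consonant, so it becomes the next onset.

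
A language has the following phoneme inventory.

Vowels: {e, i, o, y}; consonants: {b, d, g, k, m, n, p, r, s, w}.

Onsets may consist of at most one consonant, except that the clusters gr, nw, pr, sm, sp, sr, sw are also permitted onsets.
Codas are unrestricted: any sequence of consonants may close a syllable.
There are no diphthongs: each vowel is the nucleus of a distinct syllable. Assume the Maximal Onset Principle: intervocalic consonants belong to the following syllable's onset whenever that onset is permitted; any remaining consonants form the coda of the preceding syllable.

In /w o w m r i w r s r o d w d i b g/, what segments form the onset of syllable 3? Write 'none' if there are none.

sr

Nuclei (vowels): o, i, o, i → 4 syllables.
/o…i/ gap (V1→V2): cluster /wmr/ — the longest permitted-onset suffix is /r/; onset = /r/, preceding coda = /wm/.
/i…o/ gap (V2→V3): /wrsr/ splits as /wr/ + /sr/ (/sr/ is the longest suffix that is a licit onset).
/o…i/ gap (V3→V4): /dwd/; trying suffixes from longest down, /d/ is the first permitted one, so coda /dw/ | onset /d/.
Syllabification: wowm.riwr.srodw.dibg.
Syllable 3 is /srodw/: onset /sr/, nucleus /o/, coda /dw/.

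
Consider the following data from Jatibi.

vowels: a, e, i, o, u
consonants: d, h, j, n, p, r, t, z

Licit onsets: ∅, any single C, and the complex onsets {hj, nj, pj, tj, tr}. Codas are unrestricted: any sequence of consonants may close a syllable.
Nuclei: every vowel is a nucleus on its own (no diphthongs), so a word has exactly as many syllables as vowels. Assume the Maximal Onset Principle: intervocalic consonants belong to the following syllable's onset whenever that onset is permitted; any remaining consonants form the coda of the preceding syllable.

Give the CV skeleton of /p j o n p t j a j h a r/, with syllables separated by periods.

Nuclei (vowels): o, a, a → 3 syllables.
V1 /o/ – V2 /a/: cluster /nptj/ — the longest permitted-onset suffix is /tj/; onset = /tj/, preceding coda = /np/.
V2 /a/ – V3 /a/: cluster /jh/ — the longest permitted-onset suffix is /h/; onset = /h/, preceding coda = /j/.
Syllabification: pjonp.tjaj.har.
Mapping each syllable to C/V: /pjonp/ → CCVCC, /tjaj/ → CCVC, /har/ → CVC.

CCVCC.CCVC.CVC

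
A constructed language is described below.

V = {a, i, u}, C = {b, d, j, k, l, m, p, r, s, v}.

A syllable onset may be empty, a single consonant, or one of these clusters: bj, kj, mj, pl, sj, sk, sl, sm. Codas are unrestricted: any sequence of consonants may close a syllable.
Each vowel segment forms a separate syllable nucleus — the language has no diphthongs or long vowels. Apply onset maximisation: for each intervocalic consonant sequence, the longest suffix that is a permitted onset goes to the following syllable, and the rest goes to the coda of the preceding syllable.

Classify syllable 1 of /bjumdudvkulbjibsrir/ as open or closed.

Nuclei (vowels): u, u, u, i, i → 5 syllables.
V1 /u/ – V2 /u/: /md/; trying suffixes from longest down, /d/ is the first permitted one, so coda /m/ | onset /d/.
V2 /u/ – V3 /u/: /dvk/ — longest licit onset from the right is /k/, leaving /dv/ as coda.
V3 /u/ – V4 /i/: cluster /lbj/ — the longest permitted-onset suffix is /bj/; onset = /bj/, preceding coda = /l/.
V4 /i/ – V5 /i/: /bsr/ — longest licit onset from the right is /r/, leaving /bs/ as coda.
Result: bjum.dudv.kul.bjibs.rir.
Syllable 1 is /bjum/ with coda /m/, so it is closed.

closed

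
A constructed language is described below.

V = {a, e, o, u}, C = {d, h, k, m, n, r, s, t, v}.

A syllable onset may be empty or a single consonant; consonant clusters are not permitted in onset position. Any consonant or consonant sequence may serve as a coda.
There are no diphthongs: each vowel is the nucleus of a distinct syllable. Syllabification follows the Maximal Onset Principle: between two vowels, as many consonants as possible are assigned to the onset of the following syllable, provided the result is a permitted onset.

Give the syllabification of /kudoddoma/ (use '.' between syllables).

Nuclei (vowels): u, o, o, a → 4 syllables.
/u…o/ gap (V1→V2): /d/ is a single consonant, so it becomes the next onset.
/o…o/ gap (V2→V3): /dd/ — longest licit onset from the right is /d/, leaving /d/ as coda.
/o…a/ gap (V3→V4): /m/ → onset of the next syllable (single consonants are always licit onsets).

ku.dod.do.ma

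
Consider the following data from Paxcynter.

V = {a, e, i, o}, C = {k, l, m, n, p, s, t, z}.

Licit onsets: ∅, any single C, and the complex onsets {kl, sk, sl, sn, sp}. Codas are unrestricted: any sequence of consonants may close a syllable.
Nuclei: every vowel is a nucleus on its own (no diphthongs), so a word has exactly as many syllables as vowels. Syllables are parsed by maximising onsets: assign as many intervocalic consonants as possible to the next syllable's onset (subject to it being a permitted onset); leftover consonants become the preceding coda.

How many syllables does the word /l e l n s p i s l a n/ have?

3

Vowels present: e, i, a; each is a nucleus, giving 3 syllables.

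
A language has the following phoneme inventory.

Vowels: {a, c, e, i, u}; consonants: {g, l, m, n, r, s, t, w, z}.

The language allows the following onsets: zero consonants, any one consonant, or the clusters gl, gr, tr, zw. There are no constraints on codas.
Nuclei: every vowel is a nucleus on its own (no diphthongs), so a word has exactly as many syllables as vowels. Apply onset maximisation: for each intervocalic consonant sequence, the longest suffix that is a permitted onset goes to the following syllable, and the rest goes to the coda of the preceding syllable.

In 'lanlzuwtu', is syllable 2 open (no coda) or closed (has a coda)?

closed

The vowels are a, u, u — 3 nuclei, so 3 syllables.
/a…u/ gap (V1→V2): cluster /nlz/ — the longest permitted-onset suffix is /z/; onset = /z/, preceding coda = /nl/.
/u…u/ gap (V2→V3): /wt/ splits as /w/ + /t/ (/t/ is the longest suffix that is a licit onset).
Result: lanl.zuw.tu.
Syllable 2 is /zuw/ with coda /w/, so it is closed.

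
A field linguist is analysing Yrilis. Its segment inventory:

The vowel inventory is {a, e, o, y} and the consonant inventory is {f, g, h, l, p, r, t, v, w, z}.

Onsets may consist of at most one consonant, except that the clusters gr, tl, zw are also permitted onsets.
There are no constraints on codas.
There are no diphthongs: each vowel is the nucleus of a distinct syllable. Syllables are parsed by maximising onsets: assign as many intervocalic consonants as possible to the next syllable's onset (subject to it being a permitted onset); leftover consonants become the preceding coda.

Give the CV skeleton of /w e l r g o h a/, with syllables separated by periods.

Vowels present: e, o, a; each is a nucleus, giving 3 syllables.
σ1/σ2 boundary: cluster /lrg/ — the longest permitted-onset suffix is /g/; onset = /g/, preceding coda = /lr/.
σ2/σ3 boundary: just /h/ — single C goes to the following onset.
So the parse is welr.go.ha.
Mapping each syllable to C/V: /welr/ → CVCC, /go/ → CV, /ha/ → CV.

CVCC.CV.CV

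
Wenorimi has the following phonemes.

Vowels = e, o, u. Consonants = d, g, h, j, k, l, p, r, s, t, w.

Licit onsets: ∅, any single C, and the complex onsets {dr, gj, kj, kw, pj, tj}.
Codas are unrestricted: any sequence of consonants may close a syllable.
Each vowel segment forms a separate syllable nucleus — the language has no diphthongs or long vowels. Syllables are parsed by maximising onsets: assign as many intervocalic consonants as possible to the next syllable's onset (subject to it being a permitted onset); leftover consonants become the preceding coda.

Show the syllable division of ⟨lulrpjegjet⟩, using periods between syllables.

Nuclei (vowels): u, e, e → 3 syllables.
σ1/σ2 boundary: /lrpj/ splits as /lr/ + /pj/ (/pj/ is the longest suffix that is a licit onset).
σ2/σ3 boundary: /gj/ is a licit onset in full, so it all attaches to the next syllable.

lulr.pje.gjet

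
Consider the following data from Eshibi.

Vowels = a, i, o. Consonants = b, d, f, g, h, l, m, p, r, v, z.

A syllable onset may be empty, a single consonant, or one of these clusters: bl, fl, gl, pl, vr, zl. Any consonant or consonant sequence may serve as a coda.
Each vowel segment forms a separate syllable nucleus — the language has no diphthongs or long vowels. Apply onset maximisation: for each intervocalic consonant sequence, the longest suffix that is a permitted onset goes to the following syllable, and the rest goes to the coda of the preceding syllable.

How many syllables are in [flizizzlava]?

Nuclei (vowels): i, i, a, a → 4 syllables.

4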